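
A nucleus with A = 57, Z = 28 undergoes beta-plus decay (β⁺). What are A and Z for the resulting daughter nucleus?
Daughter: A = 57, Z = 27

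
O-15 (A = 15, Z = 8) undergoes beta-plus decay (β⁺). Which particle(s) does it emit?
β⁺: positron (e⁺) + neutrino (νₑ)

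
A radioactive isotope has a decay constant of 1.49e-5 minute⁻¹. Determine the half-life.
t½ = ln(2)/λ = 46520 minutes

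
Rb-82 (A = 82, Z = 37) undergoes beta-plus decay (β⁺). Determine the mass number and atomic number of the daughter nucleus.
Daughter: A = 82, Z = 36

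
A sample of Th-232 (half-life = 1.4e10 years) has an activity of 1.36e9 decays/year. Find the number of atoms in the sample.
N = A/λ = 2.747e19 atoms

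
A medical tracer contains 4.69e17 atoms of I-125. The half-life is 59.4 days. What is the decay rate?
A = λN = 5.473e15 decays/day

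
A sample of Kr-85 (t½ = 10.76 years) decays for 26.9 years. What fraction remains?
N/N₀ = (1/2)^(t/t½) = 0.1768 = 17.7%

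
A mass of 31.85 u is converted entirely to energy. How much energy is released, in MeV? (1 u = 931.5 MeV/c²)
E = mc² = 29670 MeV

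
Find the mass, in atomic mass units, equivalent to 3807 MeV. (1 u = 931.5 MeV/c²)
m = E/c² = 4.087 u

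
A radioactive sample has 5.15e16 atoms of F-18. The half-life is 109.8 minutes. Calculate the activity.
A = λN = 3.251e14 decays/minute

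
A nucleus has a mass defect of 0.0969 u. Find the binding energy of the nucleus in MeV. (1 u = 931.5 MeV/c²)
B.E. = Δm × 931.5 = 90.26 MeV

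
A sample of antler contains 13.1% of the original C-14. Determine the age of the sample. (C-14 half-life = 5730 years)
Age = t½ × log₂(1/ratio) = 16800 years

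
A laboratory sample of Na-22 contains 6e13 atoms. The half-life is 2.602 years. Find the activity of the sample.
A = λN = 1.598e13 decays/year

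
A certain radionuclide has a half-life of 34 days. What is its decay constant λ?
λ = ln(2)/t½ = 0.02039 day⁻¹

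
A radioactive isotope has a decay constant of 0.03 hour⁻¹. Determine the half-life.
t½ = ln(2)/λ = 23.1 hours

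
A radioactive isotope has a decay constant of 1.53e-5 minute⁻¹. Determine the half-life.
t½ = ln(2)/λ = 45300 minutes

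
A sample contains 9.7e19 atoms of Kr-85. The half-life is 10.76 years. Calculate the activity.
A = λN = 6.249e18 decays/year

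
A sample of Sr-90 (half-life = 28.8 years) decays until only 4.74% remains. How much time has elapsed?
t = t½ × log₂(N₀/N) = 126.7 years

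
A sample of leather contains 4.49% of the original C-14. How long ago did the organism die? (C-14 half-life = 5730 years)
Age = t½ × log₂(1/ratio) = 25650 years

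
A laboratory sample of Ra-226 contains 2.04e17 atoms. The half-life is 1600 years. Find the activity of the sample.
A = λN = 8.838e13 decays/year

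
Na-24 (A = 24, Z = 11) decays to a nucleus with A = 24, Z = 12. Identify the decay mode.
ΔA = 0, ΔZ = +1 ⇒ beta-minus decay (β⁻)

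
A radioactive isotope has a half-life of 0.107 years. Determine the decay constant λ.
λ = ln(2)/t½ = 6.478 year⁻¹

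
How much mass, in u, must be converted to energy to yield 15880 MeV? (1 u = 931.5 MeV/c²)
m = E/c² = 17.05 u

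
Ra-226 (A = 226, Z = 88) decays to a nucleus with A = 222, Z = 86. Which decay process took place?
ΔA = -4, ΔZ = -2 ⇒ alpha decay (α)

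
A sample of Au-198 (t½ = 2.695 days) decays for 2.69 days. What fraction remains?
N/N₀ = (1/2)^(t/t½) = 0.5006 = 50.1%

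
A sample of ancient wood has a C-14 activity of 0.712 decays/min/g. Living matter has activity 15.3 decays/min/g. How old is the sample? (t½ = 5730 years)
Age = t½ × log₂(A₀/A) = 25360 years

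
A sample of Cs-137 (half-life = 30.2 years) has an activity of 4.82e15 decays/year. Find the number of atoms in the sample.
N = A/λ = 2.1e17 atoms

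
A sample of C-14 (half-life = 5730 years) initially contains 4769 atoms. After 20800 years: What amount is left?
N = N₀(1/2)^(t/t½) = 385.2 atoms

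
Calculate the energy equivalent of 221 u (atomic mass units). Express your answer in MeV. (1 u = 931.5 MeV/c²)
E = mc² = 2.059e5 MeV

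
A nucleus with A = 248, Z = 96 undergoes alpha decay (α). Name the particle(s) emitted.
α particle = ⁴₂He (2 protons + 2 neutrons)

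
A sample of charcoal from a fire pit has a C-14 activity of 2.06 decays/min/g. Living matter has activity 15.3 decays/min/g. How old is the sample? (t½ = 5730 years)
Age = t½ × log₂(A₀/A) = 16580 years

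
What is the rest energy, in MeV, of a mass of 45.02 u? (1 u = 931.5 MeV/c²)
E = mc² = 41940 MeV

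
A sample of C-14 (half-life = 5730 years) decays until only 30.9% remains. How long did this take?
t = t½ × log₂(N₀/N) = 9708 years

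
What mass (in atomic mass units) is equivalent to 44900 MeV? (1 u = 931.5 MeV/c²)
m = E/c² = 48.2 u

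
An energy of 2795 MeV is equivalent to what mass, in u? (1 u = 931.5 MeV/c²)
m = E/c² = 3.001 u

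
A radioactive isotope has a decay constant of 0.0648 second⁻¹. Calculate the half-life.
t½ = ln(2)/λ = 10.7 seconds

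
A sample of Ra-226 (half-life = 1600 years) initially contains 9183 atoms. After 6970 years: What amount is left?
N = N₀(1/2)^(t/t½) = 448.4 atoms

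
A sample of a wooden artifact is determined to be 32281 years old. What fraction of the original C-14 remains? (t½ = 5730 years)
N/N₀ = (1/2)^(t/t½) = 0.02014 = 2.01%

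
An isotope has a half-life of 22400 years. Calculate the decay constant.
λ = ln(2)/t½ = 3.094e-5 year⁻¹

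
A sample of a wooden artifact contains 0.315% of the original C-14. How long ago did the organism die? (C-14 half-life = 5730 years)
Age = t½ × log₂(1/ratio) = 47620 years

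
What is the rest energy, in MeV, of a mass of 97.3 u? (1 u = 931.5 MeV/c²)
E = mc² = 90630 MeV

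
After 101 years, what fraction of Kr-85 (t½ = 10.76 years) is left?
N/N₀ = (1/2)^(t/t½) = 0.001494 = 0.149%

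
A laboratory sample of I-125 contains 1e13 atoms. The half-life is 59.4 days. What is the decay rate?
A = λN = 1.167e11 decays/day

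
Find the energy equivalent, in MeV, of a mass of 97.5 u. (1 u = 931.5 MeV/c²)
E = mc² = 90820 MeV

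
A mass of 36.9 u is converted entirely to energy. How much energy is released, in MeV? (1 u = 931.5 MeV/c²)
E = mc² = 34370 MeV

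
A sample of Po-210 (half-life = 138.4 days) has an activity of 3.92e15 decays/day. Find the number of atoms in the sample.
N = A/λ = 7.827e17 atoms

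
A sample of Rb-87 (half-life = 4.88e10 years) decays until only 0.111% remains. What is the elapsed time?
t = t½ × log₂(N₀/N) = 4.79e11 years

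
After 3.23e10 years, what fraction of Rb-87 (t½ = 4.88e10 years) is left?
N/N₀ = (1/2)^(t/t½) = 0.6321 = 63.2%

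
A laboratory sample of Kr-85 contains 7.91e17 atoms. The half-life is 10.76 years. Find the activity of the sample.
A = λN = 5.096e16 decays/year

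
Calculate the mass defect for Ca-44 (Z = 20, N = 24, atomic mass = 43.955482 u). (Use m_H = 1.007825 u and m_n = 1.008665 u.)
Δm = Z·m_H + N·m_n − M = 0.409 u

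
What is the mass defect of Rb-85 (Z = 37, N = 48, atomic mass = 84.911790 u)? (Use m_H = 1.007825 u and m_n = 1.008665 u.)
Δm = Z·m_H + N·m_n − M = 0.7937 u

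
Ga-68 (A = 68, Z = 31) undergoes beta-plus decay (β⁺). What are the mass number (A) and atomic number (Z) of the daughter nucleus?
Daughter: A = 68, Z = 30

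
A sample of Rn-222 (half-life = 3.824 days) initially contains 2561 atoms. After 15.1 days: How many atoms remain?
N = N₀(1/2)^(t/t½) = 165.9 atoms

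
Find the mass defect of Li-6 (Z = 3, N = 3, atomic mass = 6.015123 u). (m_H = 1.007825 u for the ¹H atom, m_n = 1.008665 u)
Δm = Z·m_H + N·m_n − M = 0.03435 u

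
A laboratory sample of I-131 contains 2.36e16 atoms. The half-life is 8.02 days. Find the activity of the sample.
A = λN = 2.04e15 decays/day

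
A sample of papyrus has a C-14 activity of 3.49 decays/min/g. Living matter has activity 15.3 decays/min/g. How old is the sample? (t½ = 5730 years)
Age = t½ × log₂(A₀/A) = 12220 years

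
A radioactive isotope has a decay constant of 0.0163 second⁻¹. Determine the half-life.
t½ = ln(2)/λ = 42.52 seconds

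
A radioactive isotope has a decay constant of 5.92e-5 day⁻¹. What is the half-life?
t½ = ln(2)/λ = 11710 days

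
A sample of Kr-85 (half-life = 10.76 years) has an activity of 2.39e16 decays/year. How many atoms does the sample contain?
N = A/λ = 3.71e17 atoms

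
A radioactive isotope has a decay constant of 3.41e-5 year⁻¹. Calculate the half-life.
t½ = ln(2)/λ = 20330 years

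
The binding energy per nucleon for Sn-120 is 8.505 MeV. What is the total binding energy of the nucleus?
B.E. = 8.505 × 120 = 1021 MeV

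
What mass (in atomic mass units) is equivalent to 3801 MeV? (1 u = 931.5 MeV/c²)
m = E/c² = 4.081 u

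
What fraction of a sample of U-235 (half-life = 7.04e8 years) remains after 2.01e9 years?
N/N₀ = (1/2)^(t/t½) = 0.1382 = 13.8%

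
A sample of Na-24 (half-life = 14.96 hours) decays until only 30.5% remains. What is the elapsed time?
t = t½ × log₂(N₀/N) = 25.63 hours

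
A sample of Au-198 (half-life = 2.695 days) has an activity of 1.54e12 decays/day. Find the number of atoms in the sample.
N = A/λ = 5.988e12 atoms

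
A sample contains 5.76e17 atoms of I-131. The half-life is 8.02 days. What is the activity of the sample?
A = λN = 4.978e16 decays/day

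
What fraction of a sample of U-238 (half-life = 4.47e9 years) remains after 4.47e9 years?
N/N₀ = (1/2)^(t/t½) = 0.5 = 50%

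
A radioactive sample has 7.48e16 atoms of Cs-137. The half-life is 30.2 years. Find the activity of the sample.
A = λN = 1.717e15 decays/year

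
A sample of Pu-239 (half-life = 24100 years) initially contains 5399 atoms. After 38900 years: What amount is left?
N = N₀(1/2)^(t/t½) = 1764 atoms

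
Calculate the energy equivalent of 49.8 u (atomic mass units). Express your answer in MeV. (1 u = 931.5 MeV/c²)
E = mc² = 46390 MeV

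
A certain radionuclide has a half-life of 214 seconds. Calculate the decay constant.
λ = ln(2)/t½ = 0.003239 second⁻¹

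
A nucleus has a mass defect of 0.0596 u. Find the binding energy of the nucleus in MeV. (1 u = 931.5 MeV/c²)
B.E. = Δm × 931.5 = 55.52 MeV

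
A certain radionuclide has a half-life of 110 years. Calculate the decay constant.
λ = ln(2)/t½ = 0.006301 year⁻¹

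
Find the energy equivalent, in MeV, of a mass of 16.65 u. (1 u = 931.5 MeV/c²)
E = mc² = 15510 MeV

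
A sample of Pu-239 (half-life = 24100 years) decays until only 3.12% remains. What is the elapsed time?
t = t½ × log₂(N₀/N) = 1.206e5 years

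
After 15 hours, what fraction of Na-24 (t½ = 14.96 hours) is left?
N/N₀ = (1/2)^(t/t½) = 0.4991 = 49.9%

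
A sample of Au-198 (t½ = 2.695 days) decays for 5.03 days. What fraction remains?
N/N₀ = (1/2)^(t/t½) = 0.2743 = 27.4%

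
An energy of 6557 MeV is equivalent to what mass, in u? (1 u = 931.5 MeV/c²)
m = E/c² = 7.039 u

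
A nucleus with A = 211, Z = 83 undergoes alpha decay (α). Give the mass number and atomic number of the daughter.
Daughter: A = 207, Z = 81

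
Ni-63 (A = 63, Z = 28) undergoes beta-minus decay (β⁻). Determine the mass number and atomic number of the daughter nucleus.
Daughter: A = 63, Z = 29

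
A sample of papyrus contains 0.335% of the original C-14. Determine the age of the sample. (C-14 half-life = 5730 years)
Age = t½ × log₂(1/ratio) = 47110 years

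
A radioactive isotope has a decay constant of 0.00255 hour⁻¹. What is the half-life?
t½ = ln(2)/λ = 271.8 hours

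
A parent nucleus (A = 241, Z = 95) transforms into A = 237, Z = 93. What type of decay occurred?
ΔA = -4, ΔZ = -2 ⇒ alpha decay (α)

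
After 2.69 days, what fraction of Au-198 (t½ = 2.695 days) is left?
N/N₀ = (1/2)^(t/t½) = 0.5006 = 50.1%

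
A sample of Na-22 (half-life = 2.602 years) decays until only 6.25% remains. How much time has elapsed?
t = t½ × log₂(N₀/N) = 10.41 years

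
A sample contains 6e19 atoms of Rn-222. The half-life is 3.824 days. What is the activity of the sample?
A = λN = 1.088e19 decays/day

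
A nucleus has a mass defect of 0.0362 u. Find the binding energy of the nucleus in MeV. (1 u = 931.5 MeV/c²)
B.E. = Δm × 931.5 = 33.72 MeV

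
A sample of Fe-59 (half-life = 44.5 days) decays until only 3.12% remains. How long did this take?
t = t½ × log₂(N₀/N) = 222.6 days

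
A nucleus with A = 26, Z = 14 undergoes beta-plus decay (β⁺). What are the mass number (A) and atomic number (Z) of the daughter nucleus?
Daughter: A = 26, Z = 13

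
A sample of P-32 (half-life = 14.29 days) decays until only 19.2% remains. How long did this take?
t = t½ × log₂(N₀/N) = 34.02 days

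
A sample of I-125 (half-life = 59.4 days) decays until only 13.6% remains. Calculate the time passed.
t = t½ × log₂(N₀/N) = 171 days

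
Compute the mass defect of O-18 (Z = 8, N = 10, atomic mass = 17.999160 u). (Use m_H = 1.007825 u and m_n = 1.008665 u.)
Δm = Z·m_H + N·m_n − M = 0.1501 u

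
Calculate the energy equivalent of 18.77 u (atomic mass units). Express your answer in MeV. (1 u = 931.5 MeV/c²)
E = mc² = 17480 MeV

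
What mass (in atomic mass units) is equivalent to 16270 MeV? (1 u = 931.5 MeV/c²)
m = E/c² = 17.47 u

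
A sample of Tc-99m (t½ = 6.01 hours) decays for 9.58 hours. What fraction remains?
N/N₀ = (1/2)^(t/t½) = 0.3312 = 33.1%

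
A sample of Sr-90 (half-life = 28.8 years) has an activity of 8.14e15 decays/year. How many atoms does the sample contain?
N = A/λ = 3.382e17 atoms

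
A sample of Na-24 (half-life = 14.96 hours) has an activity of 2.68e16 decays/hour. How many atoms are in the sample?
N = A/λ = 5.784e17 atoms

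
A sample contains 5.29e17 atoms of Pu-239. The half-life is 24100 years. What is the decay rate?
A = λN = 1.521e13 decays/year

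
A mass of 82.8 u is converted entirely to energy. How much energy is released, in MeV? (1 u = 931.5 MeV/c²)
E = mc² = 77130 MeV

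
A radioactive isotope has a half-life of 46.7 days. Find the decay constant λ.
λ = ln(2)/t½ = 0.01484 day⁻¹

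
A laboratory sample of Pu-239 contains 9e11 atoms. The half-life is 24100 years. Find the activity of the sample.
A = λN = 2.589e7 decays/year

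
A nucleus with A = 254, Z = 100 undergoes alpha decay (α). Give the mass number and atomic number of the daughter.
Daughter: A = 250, Z = 98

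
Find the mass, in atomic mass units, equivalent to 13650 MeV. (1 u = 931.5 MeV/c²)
m = E/c² = 14.65 u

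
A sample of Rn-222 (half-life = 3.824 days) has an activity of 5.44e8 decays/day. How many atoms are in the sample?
N = A/λ = 3.001e9 atoms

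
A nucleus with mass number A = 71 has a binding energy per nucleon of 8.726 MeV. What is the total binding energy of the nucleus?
B.E. = 8.726 × 71 = 619.5 MeV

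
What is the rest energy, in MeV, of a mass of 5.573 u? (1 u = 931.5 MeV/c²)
E = mc² = 5191 MeV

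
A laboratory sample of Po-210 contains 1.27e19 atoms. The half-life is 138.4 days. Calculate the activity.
A = λN = 6.361e16 decays/day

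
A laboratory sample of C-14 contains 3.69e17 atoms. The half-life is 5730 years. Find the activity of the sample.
A = λN = 4.464e13 decays/year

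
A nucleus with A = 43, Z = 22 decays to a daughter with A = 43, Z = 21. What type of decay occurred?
ΔA = 0, ΔZ = -1 ⇒ beta-plus decay (β⁺) or electron capture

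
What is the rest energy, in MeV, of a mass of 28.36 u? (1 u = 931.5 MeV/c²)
E = mc² = 26420 MeV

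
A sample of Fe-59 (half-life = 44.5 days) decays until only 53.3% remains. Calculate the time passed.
t = t½ × log₂(N₀/N) = 40.4 days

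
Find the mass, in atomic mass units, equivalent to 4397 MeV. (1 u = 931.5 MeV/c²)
m = E/c² = 4.72 u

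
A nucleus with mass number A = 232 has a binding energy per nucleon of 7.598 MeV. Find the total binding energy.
B.E. = 7.598 × 232 = 1763 MeV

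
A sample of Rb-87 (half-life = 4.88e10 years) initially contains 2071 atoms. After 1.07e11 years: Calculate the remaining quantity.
N = N₀(1/2)^(t/t½) = 453 atoms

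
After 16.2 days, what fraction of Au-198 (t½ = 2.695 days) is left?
N/N₀ = (1/2)^(t/t½) = 0.0155 = 1.55%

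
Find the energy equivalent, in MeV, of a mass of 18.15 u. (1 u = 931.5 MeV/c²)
E = mc² = 16910 MeV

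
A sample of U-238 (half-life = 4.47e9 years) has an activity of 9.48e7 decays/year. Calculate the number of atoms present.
N = A/λ = 6.114e17 atoms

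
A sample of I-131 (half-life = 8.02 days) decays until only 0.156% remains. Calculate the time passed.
t = t½ × log₂(N₀/N) = 74.78 days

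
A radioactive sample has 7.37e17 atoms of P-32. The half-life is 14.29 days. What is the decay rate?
A = λN = 3.575e16 decays/day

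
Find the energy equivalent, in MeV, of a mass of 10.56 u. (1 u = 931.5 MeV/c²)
E = mc² = 9837 MeV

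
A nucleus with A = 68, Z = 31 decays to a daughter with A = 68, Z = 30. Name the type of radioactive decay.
ΔA = 0, ΔZ = -1 ⇒ beta-plus decay (β⁺) or electron capture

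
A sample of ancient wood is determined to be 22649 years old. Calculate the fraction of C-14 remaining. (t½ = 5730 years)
N/N₀ = (1/2)^(t/t½) = 0.06458 = 6.46%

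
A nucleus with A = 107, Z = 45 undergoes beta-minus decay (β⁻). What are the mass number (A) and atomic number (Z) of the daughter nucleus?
Daughter: A = 107, Z = 46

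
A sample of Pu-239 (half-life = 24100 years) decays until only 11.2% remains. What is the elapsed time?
t = t½ × log₂(N₀/N) = 76120 years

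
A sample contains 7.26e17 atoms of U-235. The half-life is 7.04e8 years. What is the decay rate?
A = λN = 7.148e8 decays/year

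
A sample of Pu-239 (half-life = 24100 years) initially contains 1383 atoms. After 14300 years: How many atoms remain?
N = N₀(1/2)^(t/t½) = 916.6 atoms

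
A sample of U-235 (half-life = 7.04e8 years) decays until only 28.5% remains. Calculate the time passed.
t = t½ × log₂(N₀/N) = 1.275e9 years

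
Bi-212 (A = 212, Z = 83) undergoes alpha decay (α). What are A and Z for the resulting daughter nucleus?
Daughter: A = 208, Z = 81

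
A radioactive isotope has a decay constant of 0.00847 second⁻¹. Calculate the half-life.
t½ = ln(2)/λ = 81.84 seconds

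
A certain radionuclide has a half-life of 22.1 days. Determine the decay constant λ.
λ = ln(2)/t½ = 0.03136 day⁻¹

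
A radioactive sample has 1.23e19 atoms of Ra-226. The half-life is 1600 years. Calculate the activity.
A = λN = 5.329e15 decays/year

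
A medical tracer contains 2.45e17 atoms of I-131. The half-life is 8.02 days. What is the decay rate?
A = λN = 2.117e16 decays/day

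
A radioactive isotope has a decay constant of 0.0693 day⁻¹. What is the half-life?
t½ = ln(2)/λ = 10 days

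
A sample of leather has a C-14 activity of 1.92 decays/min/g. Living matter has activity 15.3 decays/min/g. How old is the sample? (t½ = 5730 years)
Age = t½ × log₂(A₀/A) = 17160 years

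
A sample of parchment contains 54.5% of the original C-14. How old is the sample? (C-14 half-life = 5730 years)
Age = t½ × log₂(1/ratio) = 5018 years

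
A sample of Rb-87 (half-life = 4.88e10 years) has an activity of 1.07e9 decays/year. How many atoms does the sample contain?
N = A/λ = 7.533e19 atoms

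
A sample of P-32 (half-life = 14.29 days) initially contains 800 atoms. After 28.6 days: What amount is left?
N = N₀(1/2)^(t/t½) = 199.8 atoms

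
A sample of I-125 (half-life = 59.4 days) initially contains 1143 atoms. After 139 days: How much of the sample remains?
N = N₀(1/2)^(t/t½) = 225.7 atoms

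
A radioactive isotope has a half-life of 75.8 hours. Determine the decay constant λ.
λ = ln(2)/t½ = 0.009144 hour⁻¹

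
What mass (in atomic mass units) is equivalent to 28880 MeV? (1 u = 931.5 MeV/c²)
m = E/c² = 31 u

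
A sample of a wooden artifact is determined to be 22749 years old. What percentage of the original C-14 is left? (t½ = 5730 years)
N/N₀ = (1/2)^(t/t½) = 0.06381 = 6.38%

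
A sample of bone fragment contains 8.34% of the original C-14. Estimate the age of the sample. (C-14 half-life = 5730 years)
Age = t½ × log₂(1/ratio) = 20540 years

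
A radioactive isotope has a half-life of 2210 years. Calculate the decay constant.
λ = ln(2)/t½ = 3.136e-4 year⁻¹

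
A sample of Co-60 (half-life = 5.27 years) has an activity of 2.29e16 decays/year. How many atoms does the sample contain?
N = A/λ = 1.741e17 atoms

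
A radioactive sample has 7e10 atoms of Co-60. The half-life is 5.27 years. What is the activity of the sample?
A = λN = 9.207e9 decays/year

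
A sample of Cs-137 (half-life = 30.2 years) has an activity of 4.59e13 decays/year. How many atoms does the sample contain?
N = A/λ = 2e15 atoms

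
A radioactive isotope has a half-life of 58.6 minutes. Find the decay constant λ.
λ = ln(2)/t½ = 0.01183 minute⁻¹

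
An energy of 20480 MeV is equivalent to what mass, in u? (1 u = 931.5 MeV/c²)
m = E/c² = 21.99 u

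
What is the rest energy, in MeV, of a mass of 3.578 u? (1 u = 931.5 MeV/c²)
E = mc² = 3333 MeV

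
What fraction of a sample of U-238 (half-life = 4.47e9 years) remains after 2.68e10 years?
N/N₀ = (1/2)^(t/t½) = 0.01567 = 1.57%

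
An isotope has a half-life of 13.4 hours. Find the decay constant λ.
λ = ln(2)/t½ = 0.05173 hour⁻¹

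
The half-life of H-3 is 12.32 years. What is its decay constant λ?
λ = ln(2)/t½ = 0.05626 year⁻¹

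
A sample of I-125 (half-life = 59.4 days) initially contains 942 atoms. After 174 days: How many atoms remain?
N = N₀(1/2)^(t/t½) = 123.7 atoms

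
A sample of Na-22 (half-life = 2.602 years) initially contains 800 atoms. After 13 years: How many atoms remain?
N = N₀(1/2)^(t/t½) = 25.07 atoms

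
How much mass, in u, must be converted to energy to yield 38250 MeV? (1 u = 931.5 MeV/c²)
m = E/c² = 41.06 u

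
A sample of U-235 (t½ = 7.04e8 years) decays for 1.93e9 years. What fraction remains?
N/N₀ = (1/2)^(t/t½) = 0.1495 = 15%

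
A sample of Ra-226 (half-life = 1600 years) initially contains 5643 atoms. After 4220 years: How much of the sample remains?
N = N₀(1/2)^(t/t½) = 906.9 atoms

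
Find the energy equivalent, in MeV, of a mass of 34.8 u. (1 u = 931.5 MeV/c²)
E = mc² = 32420 MeV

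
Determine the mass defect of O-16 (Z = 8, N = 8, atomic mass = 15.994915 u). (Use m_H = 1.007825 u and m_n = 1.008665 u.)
Δm = Z·m_H + N·m_n − M = 0.137 u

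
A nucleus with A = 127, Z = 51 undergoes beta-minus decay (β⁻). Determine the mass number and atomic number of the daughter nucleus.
Daughter: A = 127, Z = 52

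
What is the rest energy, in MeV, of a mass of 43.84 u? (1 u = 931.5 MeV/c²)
E = mc² = 40840 MeV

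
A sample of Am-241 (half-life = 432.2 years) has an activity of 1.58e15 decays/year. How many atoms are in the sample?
N = A/λ = 9.852e17 atoms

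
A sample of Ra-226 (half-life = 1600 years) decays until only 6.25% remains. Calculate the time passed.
t = t½ × log₂(N₀/N) = 6400 years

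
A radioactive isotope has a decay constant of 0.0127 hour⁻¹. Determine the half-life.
t½ = ln(2)/λ = 54.58 hours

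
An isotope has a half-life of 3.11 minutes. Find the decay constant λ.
λ = ln(2)/t½ = 0.2229 minute⁻¹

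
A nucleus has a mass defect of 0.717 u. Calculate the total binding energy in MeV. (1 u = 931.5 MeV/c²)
B.E. = Δm × 931.5 = 667.9 MeV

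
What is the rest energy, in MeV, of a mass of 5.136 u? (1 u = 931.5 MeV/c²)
E = mc² = 4784 MeV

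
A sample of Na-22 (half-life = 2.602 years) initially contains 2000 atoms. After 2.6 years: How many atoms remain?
N = N₀(1/2)^(t/t½) = 1001 atoms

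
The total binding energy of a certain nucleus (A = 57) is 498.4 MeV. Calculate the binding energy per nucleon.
B.E./A = 498.4/57 = 8.744 MeV/nucleon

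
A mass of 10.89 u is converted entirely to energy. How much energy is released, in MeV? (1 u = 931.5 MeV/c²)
E = mc² = 10140 MeV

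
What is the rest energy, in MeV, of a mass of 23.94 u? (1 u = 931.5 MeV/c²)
E = mc² = 22300 MeV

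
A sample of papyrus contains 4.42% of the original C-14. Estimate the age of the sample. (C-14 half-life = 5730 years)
Age = t½ × log₂(1/ratio) = 25780 years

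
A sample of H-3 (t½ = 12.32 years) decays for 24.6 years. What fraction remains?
N/N₀ = (1/2)^(t/t½) = 0.2506 = 25.1%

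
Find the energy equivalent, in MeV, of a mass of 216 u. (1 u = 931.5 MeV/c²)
E = mc² = 2.012e5 MeV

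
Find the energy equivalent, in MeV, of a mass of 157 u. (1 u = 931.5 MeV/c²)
E = mc² = 1.462e5 MeV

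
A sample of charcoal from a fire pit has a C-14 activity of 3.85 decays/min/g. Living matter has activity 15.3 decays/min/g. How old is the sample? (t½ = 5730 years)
Age = t½ × log₂(A₀/A) = 11410 years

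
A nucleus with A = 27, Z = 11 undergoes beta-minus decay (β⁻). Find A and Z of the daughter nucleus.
Daughter: A = 27, Z = 12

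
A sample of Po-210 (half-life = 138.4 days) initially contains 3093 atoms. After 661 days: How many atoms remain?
N = N₀(1/2)^(t/t½) = 112.9 atoms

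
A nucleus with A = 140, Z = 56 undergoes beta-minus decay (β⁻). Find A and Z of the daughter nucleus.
Daughter: A = 140, Z = 57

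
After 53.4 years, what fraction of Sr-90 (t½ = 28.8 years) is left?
N/N₀ = (1/2)^(t/t½) = 0.2766 = 27.7%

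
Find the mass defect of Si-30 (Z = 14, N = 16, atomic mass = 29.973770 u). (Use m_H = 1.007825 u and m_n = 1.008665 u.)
Δm = Z·m_H + N·m_n − M = 0.2744 u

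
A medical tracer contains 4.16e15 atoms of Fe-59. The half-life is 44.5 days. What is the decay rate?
A = λN = 6.48e13 decays/day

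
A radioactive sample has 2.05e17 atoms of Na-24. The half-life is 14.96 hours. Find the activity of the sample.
A = λN = 9.498e15 decays/hour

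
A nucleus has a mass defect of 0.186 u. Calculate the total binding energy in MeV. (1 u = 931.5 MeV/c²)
B.E. = Δm × 931.5 = 173.3 MeV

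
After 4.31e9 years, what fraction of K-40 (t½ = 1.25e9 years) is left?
N/N₀ = (1/2)^(t/t½) = 0.09163 = 9.16%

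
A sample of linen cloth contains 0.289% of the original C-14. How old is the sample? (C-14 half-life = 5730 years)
Age = t½ × log₂(1/ratio) = 48330 years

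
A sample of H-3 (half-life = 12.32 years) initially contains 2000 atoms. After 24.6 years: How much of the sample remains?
N = N₀(1/2)^(t/t½) = 501.1 atoms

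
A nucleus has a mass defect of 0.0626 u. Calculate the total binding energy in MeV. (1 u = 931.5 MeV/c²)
B.E. = Δm × 931.5 = 58.31 MeV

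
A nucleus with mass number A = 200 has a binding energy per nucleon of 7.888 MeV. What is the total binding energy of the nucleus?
B.E. = 7.888 × 200 = 1578 MeV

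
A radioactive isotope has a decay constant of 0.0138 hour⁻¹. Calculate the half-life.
t½ = ln(2)/λ = 50.23 hours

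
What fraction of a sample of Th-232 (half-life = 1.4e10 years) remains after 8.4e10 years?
N/N₀ = (1/2)^(t/t½) = 0.01562 = 1.56%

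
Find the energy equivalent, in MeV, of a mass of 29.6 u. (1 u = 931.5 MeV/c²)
E = mc² = 27570 MeV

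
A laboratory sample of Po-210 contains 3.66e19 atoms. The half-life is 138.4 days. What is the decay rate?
A = λN = 1.833e17 decays/day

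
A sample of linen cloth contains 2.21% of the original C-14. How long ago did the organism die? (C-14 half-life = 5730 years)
Age = t½ × log₂(1/ratio) = 31510 years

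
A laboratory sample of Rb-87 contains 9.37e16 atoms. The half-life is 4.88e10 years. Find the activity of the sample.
A = λN = 1.331e6 decays/year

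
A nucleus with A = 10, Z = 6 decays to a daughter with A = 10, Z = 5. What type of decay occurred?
ΔA = 0, ΔZ = -1 ⇒ beta-plus decay (β⁺) or electron capture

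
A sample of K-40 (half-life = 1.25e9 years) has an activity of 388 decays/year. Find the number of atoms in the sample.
N = A/λ = 6.997e11 atoms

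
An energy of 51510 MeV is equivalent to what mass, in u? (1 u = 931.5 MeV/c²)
m = E/c² = 55.3 u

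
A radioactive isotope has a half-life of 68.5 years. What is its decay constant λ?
λ = ln(2)/t½ = 0.01012 year⁻¹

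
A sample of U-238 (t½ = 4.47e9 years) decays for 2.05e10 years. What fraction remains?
N/N₀ = (1/2)^(t/t½) = 0.04163 = 4.16%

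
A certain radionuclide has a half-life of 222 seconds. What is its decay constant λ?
λ = ln(2)/t½ = 0.003122 second⁻¹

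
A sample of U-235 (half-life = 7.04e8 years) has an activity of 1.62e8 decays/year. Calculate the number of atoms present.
N = A/λ = 1.645e17 atoms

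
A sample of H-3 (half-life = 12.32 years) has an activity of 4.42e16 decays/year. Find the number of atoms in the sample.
N = A/λ = 7.856e17 atoms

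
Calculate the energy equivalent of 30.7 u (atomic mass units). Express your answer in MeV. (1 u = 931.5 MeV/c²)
E = mc² = 28600 MeV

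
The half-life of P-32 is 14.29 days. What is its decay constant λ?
λ = ln(2)/t½ = 0.04851 day⁻¹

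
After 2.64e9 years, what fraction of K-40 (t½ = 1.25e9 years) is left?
N/N₀ = (1/2)^(t/t½) = 0.2313 = 23.1%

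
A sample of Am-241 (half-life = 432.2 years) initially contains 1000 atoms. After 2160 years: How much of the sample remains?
N = N₀(1/2)^(t/t½) = 31.3 atoms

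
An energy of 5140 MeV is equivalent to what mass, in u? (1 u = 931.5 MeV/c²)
m = E/c² = 5.518 u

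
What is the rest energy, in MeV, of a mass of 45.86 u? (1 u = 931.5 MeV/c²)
E = mc² = 42720 MeV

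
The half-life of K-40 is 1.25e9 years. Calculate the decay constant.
λ = ln(2)/t½ = 5.545e-10 year⁻¹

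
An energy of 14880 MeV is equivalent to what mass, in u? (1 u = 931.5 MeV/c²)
m = E/c² = 15.97 u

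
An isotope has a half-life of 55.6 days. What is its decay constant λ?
λ = ln(2)/t½ = 0.01247 day⁻¹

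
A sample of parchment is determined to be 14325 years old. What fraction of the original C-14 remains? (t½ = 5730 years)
N/N₀ = (1/2)^(t/t½) = 0.1768 = 17.7%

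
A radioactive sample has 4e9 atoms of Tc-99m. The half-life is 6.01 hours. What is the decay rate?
A = λN = 4.613e8 decays/hour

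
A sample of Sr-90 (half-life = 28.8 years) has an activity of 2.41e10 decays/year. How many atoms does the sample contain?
N = A/λ = 1.001e12 atoms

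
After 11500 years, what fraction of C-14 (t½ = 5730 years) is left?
N/N₀ = (1/2)^(t/t½) = 0.2488 = 24.9%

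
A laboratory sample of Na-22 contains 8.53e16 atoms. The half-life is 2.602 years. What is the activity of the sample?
A = λN = 2.272e16 decays/year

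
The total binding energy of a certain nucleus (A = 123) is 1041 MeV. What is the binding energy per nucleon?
B.E./A = 1041/123 = 8.463 MeV/nucleon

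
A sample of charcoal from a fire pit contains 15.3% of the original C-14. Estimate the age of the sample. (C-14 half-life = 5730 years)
Age = t½ × log₂(1/ratio) = 15520 years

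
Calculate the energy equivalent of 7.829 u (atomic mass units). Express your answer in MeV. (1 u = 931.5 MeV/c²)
E = mc² = 7293 MeV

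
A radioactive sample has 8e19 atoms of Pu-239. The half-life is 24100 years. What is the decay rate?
A = λN = 2.301e15 decays/year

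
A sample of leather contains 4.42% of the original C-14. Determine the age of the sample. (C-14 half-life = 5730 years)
Age = t½ × log₂(1/ratio) = 25780 years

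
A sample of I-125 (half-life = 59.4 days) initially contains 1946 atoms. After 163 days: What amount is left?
N = N₀(1/2)^(t/t½) = 290.5 atoms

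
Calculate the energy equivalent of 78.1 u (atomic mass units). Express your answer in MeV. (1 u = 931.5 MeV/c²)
E = mc² = 72750 MeV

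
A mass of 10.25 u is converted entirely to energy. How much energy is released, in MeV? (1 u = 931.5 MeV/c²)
E = mc² = 9548 MeV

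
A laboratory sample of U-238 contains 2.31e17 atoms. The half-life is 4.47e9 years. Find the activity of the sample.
A = λN = 3.582e7 decays/year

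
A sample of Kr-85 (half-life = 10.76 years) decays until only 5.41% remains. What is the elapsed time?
t = t½ × log₂(N₀/N) = 45.28 years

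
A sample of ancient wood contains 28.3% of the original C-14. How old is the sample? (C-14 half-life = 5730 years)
Age = t½ × log₂(1/ratio) = 10440 years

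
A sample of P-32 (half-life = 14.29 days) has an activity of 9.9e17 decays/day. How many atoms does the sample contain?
N = A/λ = 2.041e19 atoms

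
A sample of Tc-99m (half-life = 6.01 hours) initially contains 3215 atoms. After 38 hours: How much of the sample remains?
N = N₀(1/2)^(t/t½) = 40.16 atoms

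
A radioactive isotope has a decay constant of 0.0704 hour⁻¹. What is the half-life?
t½ = ln(2)/λ = 9.846 hours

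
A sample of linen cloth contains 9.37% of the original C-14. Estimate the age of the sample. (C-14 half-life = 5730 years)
Age = t½ × log₂(1/ratio) = 19570 years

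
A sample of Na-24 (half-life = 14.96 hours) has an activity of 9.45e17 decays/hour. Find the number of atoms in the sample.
N = A/λ = 2.04e19 atoms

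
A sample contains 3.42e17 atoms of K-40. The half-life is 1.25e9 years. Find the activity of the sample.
A = λN = 1.896e8 decays/year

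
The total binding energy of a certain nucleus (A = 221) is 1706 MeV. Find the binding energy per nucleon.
B.E./A = 1706/221 = 7.719 MeV/nucleon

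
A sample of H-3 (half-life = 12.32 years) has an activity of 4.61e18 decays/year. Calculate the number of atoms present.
N = A/λ = 8.194e19 atoms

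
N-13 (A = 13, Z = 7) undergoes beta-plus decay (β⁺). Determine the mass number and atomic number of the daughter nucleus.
Daughter: A = 13, Z = 6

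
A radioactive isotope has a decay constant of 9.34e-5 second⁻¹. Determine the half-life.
t½ = ln(2)/λ = 7421 seconds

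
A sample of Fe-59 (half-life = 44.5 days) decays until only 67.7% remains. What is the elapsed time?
t = t½ × log₂(N₀/N) = 25.04 days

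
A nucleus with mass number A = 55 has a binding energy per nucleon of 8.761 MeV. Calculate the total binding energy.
B.E. = 8.761 × 55 = 481.9 MeV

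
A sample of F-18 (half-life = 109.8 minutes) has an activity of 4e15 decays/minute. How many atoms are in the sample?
N = A/λ = 6.336e17 atoms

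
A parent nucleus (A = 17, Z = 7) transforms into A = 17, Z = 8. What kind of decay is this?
ΔA = 0, ΔZ = +1 ⇒ beta-minus decay (β⁻)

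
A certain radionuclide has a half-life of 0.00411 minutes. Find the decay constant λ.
λ = ln(2)/t½ = 168.6 minute⁻¹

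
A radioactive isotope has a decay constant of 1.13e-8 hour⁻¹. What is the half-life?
t½ = ln(2)/λ = 6.134e7 hours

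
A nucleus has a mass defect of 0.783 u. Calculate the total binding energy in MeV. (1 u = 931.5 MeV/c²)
B.E. = Δm × 931.5 = 729.4 MeV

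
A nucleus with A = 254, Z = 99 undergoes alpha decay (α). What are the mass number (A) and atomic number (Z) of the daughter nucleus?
Daughter: A = 250, Z = 97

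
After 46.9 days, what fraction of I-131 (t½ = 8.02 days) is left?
N/N₀ = (1/2)^(t/t½) = 0.01736 = 1.74%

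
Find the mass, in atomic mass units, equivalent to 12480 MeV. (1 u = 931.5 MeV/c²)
m = E/c² = 13.4 u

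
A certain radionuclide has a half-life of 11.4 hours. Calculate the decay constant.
λ = ln(2)/t½ = 0.0608 hour⁻¹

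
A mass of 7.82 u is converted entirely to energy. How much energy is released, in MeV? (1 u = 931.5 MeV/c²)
E = mc² = 7284 MeV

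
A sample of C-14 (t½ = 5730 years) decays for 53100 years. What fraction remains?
N/N₀ = (1/2)^(t/t½) = 0.001623 = 0.162%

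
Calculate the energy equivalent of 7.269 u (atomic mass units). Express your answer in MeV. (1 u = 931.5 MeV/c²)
E = mc² = 6771 MeV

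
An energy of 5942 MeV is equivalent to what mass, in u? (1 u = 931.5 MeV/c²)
m = E/c² = 6.379 u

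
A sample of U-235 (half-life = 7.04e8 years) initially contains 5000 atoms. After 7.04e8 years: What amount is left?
N = N₀(1/2)^(t/t½) = 2500 atoms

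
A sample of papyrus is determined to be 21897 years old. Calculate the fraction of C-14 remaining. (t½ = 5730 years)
N/N₀ = (1/2)^(t/t½) = 0.07073 = 7.07%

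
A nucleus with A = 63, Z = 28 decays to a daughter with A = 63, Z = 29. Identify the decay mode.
ΔA = 0, ΔZ = +1 ⇒ beta-minus decay (β⁻)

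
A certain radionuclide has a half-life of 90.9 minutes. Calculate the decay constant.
λ = ln(2)/t½ = 0.007625 minute⁻¹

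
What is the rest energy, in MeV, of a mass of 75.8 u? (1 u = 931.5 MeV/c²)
E = mc² = 70610 MeV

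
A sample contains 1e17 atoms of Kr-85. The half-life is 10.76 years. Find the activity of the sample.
A = λN = 6.442e15 decays/year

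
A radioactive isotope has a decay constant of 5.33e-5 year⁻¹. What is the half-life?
t½ = ln(2)/λ = 13000 years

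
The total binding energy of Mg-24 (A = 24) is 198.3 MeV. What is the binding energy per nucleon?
B.E./A = 198.3/24 = 8.263 MeV/nucleon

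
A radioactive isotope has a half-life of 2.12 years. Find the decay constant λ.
λ = ln(2)/t½ = 0.327 year⁻¹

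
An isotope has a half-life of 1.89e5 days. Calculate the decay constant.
λ = ln(2)/t½ = 3.667e-6 day⁻¹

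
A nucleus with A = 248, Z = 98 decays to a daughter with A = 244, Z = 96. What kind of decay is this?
ΔA = -4, ΔZ = -2 ⇒ alpha decay (α)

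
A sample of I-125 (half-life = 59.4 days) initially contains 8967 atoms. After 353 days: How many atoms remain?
N = N₀(1/2)^(t/t½) = 145.8 atoms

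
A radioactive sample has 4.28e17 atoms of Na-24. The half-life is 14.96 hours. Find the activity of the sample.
A = λN = 1.983e16 decays/hour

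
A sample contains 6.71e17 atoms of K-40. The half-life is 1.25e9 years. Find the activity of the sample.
A = λN = 3.721e8 decays/year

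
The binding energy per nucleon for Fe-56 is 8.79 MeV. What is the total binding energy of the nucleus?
B.E. = 8.79 × 56 = 492.2 MeV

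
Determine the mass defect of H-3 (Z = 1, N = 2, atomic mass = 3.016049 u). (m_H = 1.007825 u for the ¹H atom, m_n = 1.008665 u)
Δm = Z·m_H + N·m_n − M = 0.009106 u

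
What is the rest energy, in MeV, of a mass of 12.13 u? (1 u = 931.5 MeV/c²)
E = mc² = 11300 MeV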